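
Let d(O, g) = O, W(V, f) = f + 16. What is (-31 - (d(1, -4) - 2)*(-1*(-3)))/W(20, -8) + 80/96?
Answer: -8/3 ≈ -2.6667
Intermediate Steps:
W(V, f) = 16 + f
(-31 - (d(1, -4) - 2)*(-1*(-3)))/W(20, -8) + 80/96 = (-31 - (1 - 2)*(-1*(-3)))/(16 - 8) + 80/96 = (-31 - (-1)*3)/8 + 80*(1/96) = (-31 - 1*(-3))*(1/8) + 5/6 = (-31 + 3)*(1/8) + 5/6 = -28*1/8 + 5/6 = -7/2 + 5/6 = -8/3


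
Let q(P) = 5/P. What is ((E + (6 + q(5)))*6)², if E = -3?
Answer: 576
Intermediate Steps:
((E + (6 + q(5)))*6)² = ((-3 + (6 + 5/5))*6)² = ((-3 + (6 + 5*(⅕)))*6)² = ((-3 + (6 + 1))*6)² = ((-3 + 7)*6)² = (4*6)² = 24² = 576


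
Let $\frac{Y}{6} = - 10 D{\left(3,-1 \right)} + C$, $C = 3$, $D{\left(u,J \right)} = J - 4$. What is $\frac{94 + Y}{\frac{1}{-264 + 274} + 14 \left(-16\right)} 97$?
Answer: $- \frac{399640}{2239} \approx -178.49$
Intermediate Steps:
$D{\left(u,J \right)} = -4 + J$ ($D{\left(u,J \right)} = J - 4 = -4 + J$)
$Y = 318$ ($Y = 6 \left(- 10 \left(-4 - 1\right) + 3\right) = 6 \left(\left(-10\right) \left(-5\right) + 3\right) = 6 \left(50 + 3\right) = 6 \cdot 53 = 318$)
$\frac{94 + Y}{\frac{1}{-264 + 274} + 14 \left(-16\right)} 97 = \frac{94 + 318}{\frac{1}{-264 + 274} + 14 \left(-16\right)} 97 = \frac{412}{\frac{1}{10} - 224} \cdot 97 = \frac{412}{- \frac{2239}{10}} \cdot 97 = 412 \left(- \frac{10}{2239}\right) 97 = \left(- \frac{4120}{2239}\right) 97 = - \frac{399640}{2239}$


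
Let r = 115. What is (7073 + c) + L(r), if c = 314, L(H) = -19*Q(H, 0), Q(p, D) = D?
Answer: 7387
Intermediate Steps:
L(H) = 0 (L(H) = -19*0 = 0)
(7073 + c) + L(r) = (7073 + 314) + 0 = 7387 + 0 = 7387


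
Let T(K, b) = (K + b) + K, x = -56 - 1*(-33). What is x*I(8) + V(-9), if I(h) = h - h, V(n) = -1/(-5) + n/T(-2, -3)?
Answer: 52/35 ≈ 1.4857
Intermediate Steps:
x = -23 (x = -56 + 33 = -23)
T(K, b) = b + 2*K
V(n) = 1/5 - n/7 (V(n) = -1/(-5) + n/(-3 + 2*(-2)) = -1*(-1/5) + n/(-3 - 4) = 1/5 + n/(-7) = 1/5 + n*(-1/7) = 1/5 - n/7)
I(h) = 0
x*I(8) + V(-9) = -23*0 + (1/5 - 1/7*(-9)) = 0 + (1/5 + 9/7) = 0 + 52/35 = 52/35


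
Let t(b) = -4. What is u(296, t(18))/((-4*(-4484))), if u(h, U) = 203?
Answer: 203/17936 ≈ 0.011318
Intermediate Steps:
u(296, t(18))/((-4*(-4484))) = 203/((-4*(-4484))) = 203/17936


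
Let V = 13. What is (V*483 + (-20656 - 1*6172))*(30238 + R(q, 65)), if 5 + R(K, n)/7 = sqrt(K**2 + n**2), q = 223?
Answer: -620641447 - 143843*sqrt(53954) ≈ -6.5405e+8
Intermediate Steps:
R(K, n) = -35 + 7*sqrt(K**2 + n**2)
(V*483 + (-20656 - 1*6172))*(30238 + R(q, 65)) = (13*483 + (-20656 - 1*6172))*(30238 + (-35 + 7*sqrt(223**2 + 65**2))) = (6279 + (-20656 - 6172))*(30238 + (-35 + 7*sqrt(49729 + 4225))) = (6279 - 26828)*(30238 + (-35 + 7*sqrt(53954))) = -20549*(30203 + 7*sqrt(53954)) = -620641447 - 143843*sqrt(53954)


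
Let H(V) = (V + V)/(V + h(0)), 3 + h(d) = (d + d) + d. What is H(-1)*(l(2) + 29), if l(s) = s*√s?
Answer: 29/2 + √2 ≈ 15.914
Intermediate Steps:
h(d) = -3 + 3*d (h(d) = -3 + ((d + d) + d) = -3 + (2*d + d) = -3 + 3*d)
H(V) = 2*V/(-3 + V) (H(V) = (V + V)/(V + (-3 + 3*0)) = (2*V)/(V + (-3 + 0)) = (2*V)/(V - 3) = (2*V)/(-3 + V) = 2*V/(-3 + V))
l(s) = s^(3/2)
H(-1)*(l(2) + 29) = (2*(-1)/(-3 - 1))*(2^(3/2) + 29) = (2*(-1)/(-4))*(2*√2 + 29) = (2*(-1)*(-¼))*(29 + 2*√2) = (29 + 2*√2)/2 = 29/2 + √2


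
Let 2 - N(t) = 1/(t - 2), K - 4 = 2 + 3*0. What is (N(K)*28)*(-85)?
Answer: -4165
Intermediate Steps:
K = 6 (K = 4 + (2 + 3*0) = 4 + (2 + 0) = 4 + 2 = 6)
N(t) = 2 - 1/(-2 + t) (N(t) = 2 - 1/(t - 2) = 2 - 1/(-2 + t))
(N(K)*28)*(-85) = (((-5 + 2*6)/(-2 + 6))*28)*(-85) = (((-5 + 12)/4)*28)*(-85) = (((¼)*7)*28)*(-85) = ((7/4)*28)*(-85) = 49*(-85) = -4165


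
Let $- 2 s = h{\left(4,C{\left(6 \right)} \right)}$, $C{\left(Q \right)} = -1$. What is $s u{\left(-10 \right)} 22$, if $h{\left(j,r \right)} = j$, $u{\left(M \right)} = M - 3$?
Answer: $572$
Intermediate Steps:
$u{\left(M \right)} = -3 + M$ ($u{\left(M \right)} = M - 3 = -3 + M$)
$s = -2$ ($s = \left(- \frac{1}{2}\right) 4 = -2$)
$s u{\left(-10 \right)} 22 = - 2 \left(-3 - 10\right) 22 = \left(-2\right) \left(-13\right) 22 = 26 \cdot 22 = 572$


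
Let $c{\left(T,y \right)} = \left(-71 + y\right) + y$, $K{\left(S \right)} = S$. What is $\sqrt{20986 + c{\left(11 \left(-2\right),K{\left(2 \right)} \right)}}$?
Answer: $\sqrt{20919} \approx 144.63$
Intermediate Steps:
$c{\left(T,y \right)} = -71 + 2 y$
$\sqrt{20986 + c{\left(11 \left(-2\right),K{\left(2 \right)} \right)}} = \sqrt{20986 + \left(-71 + 2 \cdot 2\right)} = \sqrt{20986 + \left(-71 + 4\right)} = \sqrt{20986 - 67} = \sqrt{20919}$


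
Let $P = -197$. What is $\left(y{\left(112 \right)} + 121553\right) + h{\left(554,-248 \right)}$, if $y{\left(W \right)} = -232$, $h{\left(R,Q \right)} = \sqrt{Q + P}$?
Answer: $121321 + i \sqrt{445} \approx 1.2132 \cdot 10^{5} + 21.095 i$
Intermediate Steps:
$h{\left(R,Q \right)} = \sqrt{-197 + Q}$ ($h{\left(R,Q \right)} = \sqrt{Q - 197} = \sqrt{-197 + Q}$)
$\left(y{\left(112 \right)} + 121553\right) + h{\left(554,-248 \right)} = \left(-232 + 121553\right) + \sqrt{-197 - 248} = 121321 + \sqrt{-445} = 121321 + i \sqrt{445}$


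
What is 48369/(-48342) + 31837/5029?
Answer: 431938851/81037306 ≈ 5.3301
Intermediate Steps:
48369/(-48342) + 31837/5029 = 48369*(-1/48342) + 31837*(1/5029) = -16123/16114 + 31837/5029 = 431938851/81037306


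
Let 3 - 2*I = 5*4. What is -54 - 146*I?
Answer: 1187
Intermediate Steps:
I = -17/2 (I = 3/2 - 5*4/2 = 3/2 - 1/2*20 = 3/2 - 10 = -17/2 ≈ -8.5000)
-54 - 146*I = -54 - 146*(-17/2) = -54 + 1241 = 1187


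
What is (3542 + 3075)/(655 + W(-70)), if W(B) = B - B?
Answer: 6617/655 ≈ 10.102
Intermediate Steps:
W(B) = 0
(3542 + 3075)/(655 + W(-70)) = (3542 + 3075)/(655 + 0) = 6617/655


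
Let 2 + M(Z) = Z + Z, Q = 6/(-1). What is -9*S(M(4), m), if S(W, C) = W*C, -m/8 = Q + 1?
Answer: -2160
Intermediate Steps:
Q = -6 (Q = 6*(-1) = -6)
M(Z) = -2 + 2*Z (M(Z) = -2 + (Z + Z) = -2 + 2*Z)
m = 40 (m = -8*(-6 + 1) = -8*(-5) = 40)
S(W, C) = C*W
-9*S(M(4), m) = -360*(-2 + 2*4) = -360*(-2 + 8) = -360*6 = -9*240 = -2160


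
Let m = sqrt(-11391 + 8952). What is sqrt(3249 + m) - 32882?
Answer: -32882 + sqrt(3249 + 3*I*sqrt(271)) ≈ -32825.0 + 0.4332*I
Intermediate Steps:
m = 3*I*sqrt(271) (m = sqrt(-2439) = 3*I*sqrt(271) ≈ 49.386*I)
sqrt(3249 + m) - 32882 = sqrt(3249 + 3*I*sqrt(271)) - 32882 = -32882 + sqrt(3249 + 3*I*sqrt(271))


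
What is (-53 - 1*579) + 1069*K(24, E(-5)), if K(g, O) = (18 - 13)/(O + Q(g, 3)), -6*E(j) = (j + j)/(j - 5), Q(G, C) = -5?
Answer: -51662/31 ≈ -1666.5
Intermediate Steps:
E(j) = -j/(3*(-5 + j)) (E(j) = -(j + j)/(6*(j - 5)) = -2*j/(6*(-5 + j)) = -j/(3*(-5 + j)))
K(g, O) = 5/(-5 + O) (K(g, O) = (18 - 13)/(O - 5) = 5/(-5 + O))
(-53 - 1*579) + 1069*K(24, E(-5)) = (-53 - 1*579) + 1069*(5/(-5 - 1*(-5)/(-15 + 3*(-5)))) = (-53 - 579) + 1069*(5/(-5 - 1*(-5)/(-15 - 15))) = -632 + 1069*(5/(-5 - 1*(-5)/(-30))) = -632 + 1069*(5/(-5 - 1*(-5)*(-1/30))) = -632 + 1069*(5/(-5 - 1/6)) = -632 + 1069*(5/(-31/6)) = -632 + 1069*(5*(-6/31)) = -632 + 1069*(-30/31) = -632 - 32070/31 = -51662/31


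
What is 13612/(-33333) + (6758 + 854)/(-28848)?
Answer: -437947/651484 ≈ -0.67223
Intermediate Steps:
13612/(-33333) + (6758 + 854)/(-28848) = 13612*(-1/33333) + 7612*(-1/28848) = -332/813 - 1903/7212 = -437947/651484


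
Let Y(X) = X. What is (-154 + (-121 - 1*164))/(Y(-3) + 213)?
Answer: -439/210 ≈ -2.0905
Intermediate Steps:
(-154 + (-121 - 1*164))/(Y(-3) + 213) = (-154 + (-121 - 1*164))/(-3 + 213) = (-154 + (-121 - 164))/210 = (-154 - 285)*(1/210) = -439*1/210 = -439/210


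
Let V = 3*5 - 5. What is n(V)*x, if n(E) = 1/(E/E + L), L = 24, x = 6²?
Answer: 36/25 ≈ 1.4400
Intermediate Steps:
x = 36
V = 10 (V = 15 - 5 = 10)
n(E) = 1/25 (n(E) = 1/(E/E + 24) = 1/(1 + 24) = 1/25)
n(V)*x = (1/25)*36 = 36/25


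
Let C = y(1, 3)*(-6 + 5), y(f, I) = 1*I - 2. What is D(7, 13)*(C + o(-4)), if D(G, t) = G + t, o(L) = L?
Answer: -100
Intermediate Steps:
y(f, I) = -2 + I (y(f, I) = I - 2 = -2 + I)
C = -1 (C = (-2 + 3)*(-6 + 5) = 1*(-1) = -1)
D(7, 13)*(C + o(-4)) = (7 + 13)*(-1 - 4) = 20*(-5) = -100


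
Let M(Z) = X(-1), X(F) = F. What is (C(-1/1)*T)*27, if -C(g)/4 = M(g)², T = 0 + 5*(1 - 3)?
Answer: 1080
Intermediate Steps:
M(Z) = -1
T = -10 (T = 0 + 5*(-2) = 0 - 10 = -10)
C(g) = -4 (C(g) = -4*(-1)² = -4*1 = -4)
(C(-1/1)*T)*27 = -4*(-10)*27 = 40*27 = 1080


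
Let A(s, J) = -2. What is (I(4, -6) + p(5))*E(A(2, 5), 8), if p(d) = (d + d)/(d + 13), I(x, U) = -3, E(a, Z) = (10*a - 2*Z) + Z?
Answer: 616/9 ≈ 68.444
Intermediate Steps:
E(a, Z) = -Z + 10*a (E(a, Z) = (-2*Z + 10*a) + Z = -Z + 10*a)
p(d) = 2*d/(13 + d) (p(d) = (2*d)/(13 + d) = 2*d/(13 + d))
(I(4, -6) + p(5))*E(A(2, 5), 8) = (-3 + 2*5/(13 + 5))*(-1*8 + 10*(-2)) = (-3 + 2*5/18)*(-8 - 20) = (-3 + 2*5*(1/18))*(-28) = (-3 + 5/9)*(-28) = -22/9*(-28) = 616/9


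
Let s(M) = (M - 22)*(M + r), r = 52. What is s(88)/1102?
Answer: 4620/551 ≈ 8.3848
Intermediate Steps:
s(M) = (-22 + M)*(52 + M) (s(M) = (M - 22)*(M + 52) = (-22 + M)*(52 + M))
s(88)/1102 = (-1144 + 88² + 30*88)/1102 = (-1144 + 7744 + 2640)*(1/1102) = 9240*(1/1102) = 4620/551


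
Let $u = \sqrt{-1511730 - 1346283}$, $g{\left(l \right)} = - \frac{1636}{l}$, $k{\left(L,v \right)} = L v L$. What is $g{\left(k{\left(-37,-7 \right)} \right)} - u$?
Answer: $\frac{1636}{9583} - 3 i \sqrt{317557} \approx 0.17072 - 1690.6 i$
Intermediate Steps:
$k{\left(L,v \right)} = v L^{2}$
$u = 3 i \sqrt{317557}$ ($u = \sqrt{-2858013} = 3 i \sqrt{317557} \approx 1690.6 i$)
$g{\left(k{\left(-37,-7 \right)} \right)} - u = - \frac{1636}{\left(-7\right) \left(-37\right)^{2}} - 3 i \sqrt{317557} = - \frac{1636}{\left(-7\right) 1369} - 3 i \sqrt{317557} = - \frac{1636}{-9583} - 3 i \sqrt{317557} = \left(-1636\right) \left(- \frac{1}{9583}\right) - 3 i \sqrt{317557} = \frac{1636}{9583} - 3 i \sqrt{317557}$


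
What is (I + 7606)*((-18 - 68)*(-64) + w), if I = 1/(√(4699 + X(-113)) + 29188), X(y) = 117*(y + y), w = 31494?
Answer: 239747634073556180/851961087 - 36998*I*√21743/851961087 ≈ 2.8141e+8 - 0.0064035*I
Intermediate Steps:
X(y) = 234*y (X(y) = 117*(2*y) = 234*y)
I = 1/(29188 + I*√21743) (I = 1/(√(4699 + 234*(-113)) + 29188) = 1/(√(4699 - 26442) + 29188) = 1/(√(-21743) + 29188) = 1/(I*√21743 + 29188) = 1/(29188 + I*√21743) ≈ 3.426e-5 - 1.731e-7*I)
(I + 7606)*((-18 - 68)*(-64) + w) = ((29188/851961087 - I*√21743/851961087) + 7606)*((-18 - 68)*(-64) + 31494) = (6480016056910/851961087 - I*√21743/851961087)*(-86*(-64) + 31494) = (6480016056910/851961087 - I*√21743/851961087)*(5504 + 31494) = (6480016056910/851961087 - I*√21743/851961087)*36998 = 239747634073556180/851961087 - 36998*I*√21743/851961087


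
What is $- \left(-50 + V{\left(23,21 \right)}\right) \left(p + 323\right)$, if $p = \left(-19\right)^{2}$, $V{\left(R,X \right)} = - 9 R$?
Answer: $175788$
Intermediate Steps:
$p = 361$
$- \left(-50 + V{\left(23,21 \right)}\right) \left(p + 323\right) = - \left(-50 - 207\right) \left(361 + 323\right) = - \left(-50 - 207\right) 684 = - \left(-257\right) 684 = \left(-1\right) \left(-175788\right) = 175788$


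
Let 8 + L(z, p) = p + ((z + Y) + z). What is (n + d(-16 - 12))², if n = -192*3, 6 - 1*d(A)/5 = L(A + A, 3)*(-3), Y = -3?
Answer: 5503716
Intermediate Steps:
L(z, p) = -11 + p + 2*z (L(z, p) = -8 + (p + ((z - 3) + z)) = -8 + (p + ((-3 + z) + z)) = -8 + (p + (-3 + 2*z)) = -8 + (-3 + p + 2*z) = -11 + p + 2*z)
d(A) = -90 + 60*A (d(A) = 30 - 5*(-11 + 3 + 2*(A + A))*(-3) = 30 - 5*(-11 + 3 + 2*(2*A))*(-3) = 30 - 5*(-11 + 3 + 4*A)*(-3) = 30 - 5*(-8 + 4*A)*(-3) = 30 - 5*(24 - 12*A) = 30 + (-120 + 60*A) = -90 + 60*A)
n = -576
(n + d(-16 - 12))² = (-576 + (-90 + 60*(-16 - 12)))² = (-576 + (-90 + 60*(-28)))² = (-576 + (-90 - 1680))² = (-576 - 1770)² = (-2346)² = 5503716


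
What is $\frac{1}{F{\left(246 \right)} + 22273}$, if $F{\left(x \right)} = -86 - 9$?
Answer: $\frac{1}{22178} \approx 4.509 \cdot 10^{-5}$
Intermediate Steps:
$F{\left(x \right)} = -95$ ($F{\left(x \right)} = -86 - 9 = -95$)
$\frac{1}{F{\left(246 \right)} + 22273} = \frac{1}{-95 + 22273} = \frac{1}{22178}$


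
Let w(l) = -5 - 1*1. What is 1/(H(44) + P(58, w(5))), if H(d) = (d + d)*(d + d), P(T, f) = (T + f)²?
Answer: 1/10448 ≈ 9.5712e-5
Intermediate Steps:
w(l) = -6 (w(l) = -5 - 1 = -6)
H(d) = 4*d² (H(d) = (2*d)*(2*d) = 4*d²)
1/(H(44) + P(58, w(5))) = 1/(4*44² + (58 - 6)²) = 1/(4*1936 + 52²) = 1/(7744 + 2704) = 1/10448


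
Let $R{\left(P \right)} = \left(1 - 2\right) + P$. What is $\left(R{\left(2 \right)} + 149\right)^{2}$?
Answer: $22500$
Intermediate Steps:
$R{\left(P \right)} = -1 + P$
$\left(R{\left(2 \right)} + 149\right)^{2} = \left(\left(-1 + 2\right) + 149\right)^{2} = \left(1 + 149\right)^{2} = 150^{2} = 22500$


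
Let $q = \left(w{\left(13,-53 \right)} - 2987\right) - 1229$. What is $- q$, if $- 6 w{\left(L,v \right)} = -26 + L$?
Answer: $\frac{25283}{6} \approx 4213.8$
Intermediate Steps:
$w{\left(L,v \right)} = \frac{13}{3} - \frac{L}{6}$ ($w{\left(L,v \right)} = - \frac{-26 + L}{6} = \frac{13}{3} - \frac{L}{6}$)
$q = - \frac{25283}{6}$ ($q = \left(\left(\frac{13}{3} - \frac{13}{6}\right) - 2987\right) - 1229 = \left(\frac{13}{6} - 2987\right) - 1229 = - \frac{17909}{6} - 1229 = - \frac{25283}{6} \approx -4213.8$)
$- q = \left(-1\right) \left(- \frac{25283}{6}\right) = \frac{25283}{6}$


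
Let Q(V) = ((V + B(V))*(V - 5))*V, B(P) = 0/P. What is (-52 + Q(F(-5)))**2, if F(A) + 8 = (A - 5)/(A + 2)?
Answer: 50239744/729 ≈ 68916.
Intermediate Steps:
B(P) = 0
F(A) = -8 + (-5 + A)/(2 + A) (F(A) = -8 + (A - 5)/(A + 2) = -8 + (-5 + A)/(2 + A))
Q(V) = V**2*(-5 + V) (Q(V) = ((V + 0)*(V - 5))*V = (V*(-5 + V))*V = V**2*(-5 + V))
(-52 + Q(F(-5)))**2 = (-52 + (7*(-3 - 1*(-5))/(2 - 5))**2*(-5 + 7*(-3 - 1*(-5))/(2 - 5)))**2 = (-52 + (7*(-3 + 5)/(-3))**2*(-5 + 7*(-3 + 5)/(-3)))**2 = (-52 + (7*(-1/3)*2)**2*(-5 + 7*(-1/3)*2))**2 = (-52 + (-14/3)**2*(-5 - 14/3))**2 = (-52 + (196/9)*(-29/3))**2 = (-52 - 5684/27)**2 = (-7088/27)**2 = 50239744/729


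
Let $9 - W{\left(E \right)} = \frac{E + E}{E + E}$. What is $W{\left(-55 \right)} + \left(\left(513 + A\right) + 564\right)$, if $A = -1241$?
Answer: $-156$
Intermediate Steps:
$W{\left(E \right)} = 8$ ($W{\left(E \right)} = 9 - \frac{E + E}{E + E} = 9 - \frac{2 E}{2 E} = 9 - 2 E \frac{1}{2 E} = 9 - 1 = 8$)
$W{\left(-55 \right)} + \left(\left(513 + A\right) + 564\right) = 8 + \left(\left(513 - 1241\right) + 564\right) = 8 + \left(-728 + 564\right) = 8 - 164 = -156$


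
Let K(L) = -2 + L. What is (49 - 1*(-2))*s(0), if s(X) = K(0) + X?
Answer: -102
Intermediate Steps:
s(X) = -2 + X (s(X) = (-2 + 0) + X = -2 + X)
(49 - 1*(-2))*s(0) = (49 - 1*(-2))*(-2 + 0) = (49 + 2)*(-2) = 51*(-2) = -102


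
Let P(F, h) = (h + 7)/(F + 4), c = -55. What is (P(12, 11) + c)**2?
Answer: 185761/64 ≈ 2902.5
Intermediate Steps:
P(F, h) = (7 + h)/(4 + F)
(P(12, 11) + c)**2 = ((7 + 11)/(4 + 12) - 55)**2 = (18/16 - 55)**2 = ((1/16)*18 - 55)**2 = (9/8 - 55)**2 = (-431/8)**2 = 185761/64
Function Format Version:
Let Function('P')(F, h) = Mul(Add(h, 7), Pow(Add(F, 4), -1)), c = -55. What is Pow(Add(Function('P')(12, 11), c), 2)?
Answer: Rational(185761, 64) ≈ 2902.5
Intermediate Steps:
Function('P')(F, h) = Mul(Pow(Add(4, F), -1), Add(7, h)) (Function('P')(F, h) = Mul(Add(7, h), Pow(Add(4, F), -1)) = Mul(Pow(Add(4, F), -1), Add(7, h)))
Pow(Add(Function('P')(12, 11), c), 2) = Pow(Add(Mul(Pow(Add(4, 12), -1), Add(7, 11)), -55), 2) = Pow(Add(Mul(Pow(16, -1), 18), -55), 2) = Pow(Add(Mul(Rational(1, 16), 18), -55), 2) = Pow(Add(Rational(9, 8), -55), 2) = Pow(Rational(-431, 8), 2) = Rational(185761, 64)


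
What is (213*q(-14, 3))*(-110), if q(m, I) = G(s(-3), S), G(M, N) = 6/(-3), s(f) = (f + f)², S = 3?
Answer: 46860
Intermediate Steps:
s(f) = 4*f² (s(f) = (2*f)² = 4*f²)
G(M, N) = -2 (G(M, N) = 6*(-⅓) = -2)
q(m, I) = -2
(213*q(-14, 3))*(-110) = (213*(-2))*(-110) = -426*(-110) = 46860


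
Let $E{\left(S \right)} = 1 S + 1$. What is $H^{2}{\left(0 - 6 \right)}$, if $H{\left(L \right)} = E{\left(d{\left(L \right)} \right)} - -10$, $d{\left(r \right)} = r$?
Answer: $25$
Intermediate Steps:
$E{\left(S \right)} = 1 + S$ ($E{\left(S \right)} = S + 1 = 1 + S$)
$H{\left(L \right)} = 11 + L$ ($H{\left(L \right)} = \left(1 + L\right) - -10 = \left(1 + L\right) + 10 = 11 + L$)
$H^{2}{\left(0 - 6 \right)} = \left(11 + \left(0 - 6\right)\right)^{2} = \left(11 - 6\right)^{2} = 5^{2} = 25$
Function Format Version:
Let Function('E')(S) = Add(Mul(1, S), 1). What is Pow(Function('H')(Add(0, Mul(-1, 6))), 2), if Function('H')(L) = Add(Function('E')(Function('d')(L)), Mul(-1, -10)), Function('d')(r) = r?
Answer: 25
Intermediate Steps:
Function('E')(S) = Add(1, S) (Function('E')(S) = Add(S, 1) = Add(1, S))
Function('H')(L) = Add(11, L) (Function('H')(L) = Add(Add(1, L), Mul(-1, -10)) = Add(Add(1, L), 10) = Add(11, L))
Pow(Function('H')(Add(0, Mul(-1, 6))), 2) = Pow(Add(11, Add(0, Mul(-1, 6))), 2) = Pow(Add(11, Add(0, -6)), 2) = Pow(Add(11, -6), 2) = Pow(5, 2) = 25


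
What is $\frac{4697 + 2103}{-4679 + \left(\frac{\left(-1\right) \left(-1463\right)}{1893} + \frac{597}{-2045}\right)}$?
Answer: $- \frac{26324058000}{18111412901} \approx -1.4535$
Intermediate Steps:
$\frac{4697 + 2103}{-4679 + \left(\frac{\left(-1\right) \left(-1463\right)}{1893} + \frac{597}{-2045}\right)} = \frac{6800}{-4679 + \left(1463 \cdot \frac{1}{1893} + 597 \left(- \frac{1}{2045}\right)\right)} = \frac{6800}{-4679 + \left(\frac{1463}{1893} - \frac{597}{2045}\right)} = \frac{6800}{-4679 + \frac{1861714}{3871185}} = \frac{6800}{- \frac{18111412901}{3871185}} = 6800 \left(- \frac{3871185}{18111412901}\right) = - \frac{26324058000}{18111412901}$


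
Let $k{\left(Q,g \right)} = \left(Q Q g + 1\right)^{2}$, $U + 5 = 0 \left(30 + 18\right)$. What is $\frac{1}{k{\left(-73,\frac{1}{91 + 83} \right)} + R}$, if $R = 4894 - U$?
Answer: $\frac{30276}{178605133} \approx 0.00016951$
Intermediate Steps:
$U = -5$ ($U = -5 + 0 \left(30 + 18\right) = -5 + 0 \cdot 48 = -5 + 0 = -5$)
$R = 4899$ ($R = 4894 - -5 = 4894 + 5 = 4899$)
$k{\left(Q,g \right)} = \left(1 + g Q^{2}\right)^{2}$ ($k{\left(Q,g \right)} = \left(Q^{2} g + 1\right)^{2} = \left(g Q^{2} + 1\right)^{2} = \left(1 + g Q^{2}\right)^{2}$)
$\frac{1}{k{\left(-73,\frac{1}{91 + 83} \right)} + R} = \frac{1}{\left(1 + \frac{\left(-73\right)^{2}}{91 + 83}\right)^{2} + 4899} = \frac{1}{\left(1 + \frac{1}{174} \cdot 5329\right)^{2} + 4899} = \frac{1}{\left(1 + \frac{5329}{174}\right)^{2} + 4899} = \frac{1}{\left(\frac{5503}{174}\right)^{2} + 4899} = \frac{1}{\frac{30283009}{30276} + 4899} = \frac{1}{\frac{178605133}{30276}} = \frac{30276}{178605133}$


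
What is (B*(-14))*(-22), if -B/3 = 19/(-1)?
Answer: 17556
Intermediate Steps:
B = 57 (B = -57/(-1) = -57*(-1) = -3*(-19) = 57)
(B*(-14))*(-22) = (57*(-14))*(-22) = -798*(-22) = 17556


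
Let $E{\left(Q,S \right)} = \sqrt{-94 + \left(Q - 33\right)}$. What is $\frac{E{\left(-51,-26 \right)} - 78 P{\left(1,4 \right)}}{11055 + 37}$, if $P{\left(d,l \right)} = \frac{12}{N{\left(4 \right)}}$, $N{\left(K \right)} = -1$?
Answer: $\frac{234}{2773} + \frac{i \sqrt{178}}{11092} \approx 0.084385 + 0.0012028 i$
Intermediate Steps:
$P{\left(d,l \right)} = -12$ ($P{\left(d,l \right)} = \frac{12}{-1} = 12 \left(-1\right) = -12$)
$E{\left(Q,S \right)} = \sqrt{-127 + Q}$ ($E{\left(Q,S \right)} = \sqrt{-94 + \left(Q - 33\right)} = \sqrt{-94 + \left(-33 + Q\right)} = \sqrt{-127 + Q}$)
$\frac{E{\left(-51,-26 \right)} - 78 P{\left(1,4 \right)}}{11055 + 37} = \frac{\sqrt{-127 - 51} - -936}{11055 + 37} = \frac{\sqrt{-178} + 936}{11092} = \left(i \sqrt{178} + 936\right) \frac{1}{11092} = \left(936 + i \sqrt{178}\right) \frac{1}{11092} = \frac{234}{2773} + \frac{i \sqrt{178}}{11092}$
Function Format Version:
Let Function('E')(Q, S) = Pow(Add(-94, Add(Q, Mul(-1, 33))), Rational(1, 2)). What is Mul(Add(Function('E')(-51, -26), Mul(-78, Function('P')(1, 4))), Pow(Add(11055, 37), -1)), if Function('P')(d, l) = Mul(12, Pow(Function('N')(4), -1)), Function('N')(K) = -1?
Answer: Add(Rational(234, 2773), Mul(Rational(1, 11092), I, Pow(178, Rational(1, 2)))) ≈ Add(0.084385, Mul(0.0012028, I))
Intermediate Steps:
Function('P')(d, l) = -12 (Function('P')(d, l) = Mul(12, Pow(-1, -1)) = Mul(12, -1) = -12)
Function('E')(Q, S) = Pow(Add(-127, Q), Rational(1, 2)) (Function('E')(Q, S) = Pow(Add(-94, Add(Q, -33)), Rational(1, 2)) = Pow(Add(-94, Add(-33, Q)), Rational(1, 2)) = Pow(Add(-127, Q), Rational(1, 2)))
Mul(Add(Function('E')(-51, -26), Mul(-78, Function('P')(1, 4))), Pow(Add(11055, 37), -1)) = Mul(Add(Pow(Add(-127, -51), Rational(1, 2)), Mul(-78, -12)), Pow(Add(11055, 37), -1)) = Mul(Add(Pow(-178, Rational(1, 2)), 936), Pow(11092, -1)) = Mul(Add(Mul(I, Pow(178, Rational(1, 2))), 936), Rational(1, 11092)) = Mul(Add(936, Mul(I, Pow(178, Rational(1, 2)))), Rational(1, 11092)) = Add(Rational(234, 2773), Mul(Rational(1, 11092), I, Pow(178, Rational(1, 2))))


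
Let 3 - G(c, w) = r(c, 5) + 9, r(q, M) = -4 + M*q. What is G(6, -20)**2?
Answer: 1024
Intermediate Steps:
G(c, w) = -2 - 5*c (G(c, w) = 3 - ((-4 + 5*c) + 9) = 3 - (5 + 5*c) = 3 + (-5 - 5*c) = -2 - 5*c)
G(6, -20)**2 = (-2 - 5*6)**2 = (-2 - 30)**2 = (-32)**2 = 1024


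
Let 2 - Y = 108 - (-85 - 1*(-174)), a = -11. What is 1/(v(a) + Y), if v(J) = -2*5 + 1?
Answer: -1/26 ≈ -0.038462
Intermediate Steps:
v(J) = -9 (v(J) = -10 + 1 = -9)
Y = -17 (Y = 2 - (108 - (-85 - 1*(-174))) = 2 - (108 - (-85 + 174)) = 2 - (108 - 1*89) = 2 - (108 - 89) = 2 - 1*19 = 2 - 19 = -17)
1/(v(a) + Y) = 1/(-9 - 17) = 1/(-26) = -1/26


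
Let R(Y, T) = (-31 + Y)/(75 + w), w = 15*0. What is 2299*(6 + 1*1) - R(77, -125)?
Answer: 1206929/75 ≈ 16092.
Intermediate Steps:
w = 0
R(Y, T) = -31/75 + Y/75 (R(Y, T) = (-31 + Y)/(75 + 0) = (-31 + Y)/75 = (-31 + Y)*(1/75) = -31/75 + Y/75)
2299*(6 + 1*1) - R(77, -125) = 2299*(6 + 1*1) - (-31/75 + (1/75)*77) = 2299*(6 + 1) - (-31/75 + 77/75) = 2299*7 - 1*46/75 = 16093 - 46/75 = 1206929/75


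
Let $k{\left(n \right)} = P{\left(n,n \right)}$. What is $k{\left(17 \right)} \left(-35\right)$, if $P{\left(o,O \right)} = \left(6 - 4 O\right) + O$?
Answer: $1575$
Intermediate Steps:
$P{\left(o,O \right)} = 6 - 3 O$
$k{\left(n \right)} = 6 - 3 n$
$k{\left(17 \right)} \left(-35\right) = \left(6 - 51\right) \left(-35\right) = \left(-45\right) \left(-35\right) = 1575$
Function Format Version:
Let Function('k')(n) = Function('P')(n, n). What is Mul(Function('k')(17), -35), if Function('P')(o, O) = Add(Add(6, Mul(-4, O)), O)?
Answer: 1575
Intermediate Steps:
Function('P')(o, O) = Add(6, Mul(-3, O))
Function('k')(n) = Add(6, Mul(-3, n))
Mul(Function('k')(17), -35) = Mul(Add(6, Mul(-3, 17)), -35) = Mul(Add(6, -51), -35) = Mul(-45, -35) = 1575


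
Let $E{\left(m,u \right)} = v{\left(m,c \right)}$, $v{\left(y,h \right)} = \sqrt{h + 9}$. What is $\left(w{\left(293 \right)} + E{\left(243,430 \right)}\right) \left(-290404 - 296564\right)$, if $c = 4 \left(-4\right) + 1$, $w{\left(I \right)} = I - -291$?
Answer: $-342789312 - 586968 i \sqrt{6} \approx -3.4279 \cdot 10^{8} - 1.4378 \cdot 10^{6} i$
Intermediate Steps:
$w{\left(I \right)} = 291 + I$ ($w{\left(I \right)} = I + 291 = 291 + I$)
$c = -15$ ($c = -16 + 1 = -15$)
$v{\left(y,h \right)} = \sqrt{9 + h}$
$E{\left(m,u \right)} = i \sqrt{6}$ ($E{\left(m,u \right)} = \sqrt{9 - 15} = \sqrt{-6} = i \sqrt{6}$)
$\left(w{\left(293 \right)} + E{\left(243,430 \right)}\right) \left(-290404 - 296564\right) = \left(\left(291 + 293\right) + i \sqrt{6}\right) \left(-290404 - 296564\right) = \left(584 + i \sqrt{6}\right) \left(-586968\right) = -342789312 - 586968 i \sqrt{6}$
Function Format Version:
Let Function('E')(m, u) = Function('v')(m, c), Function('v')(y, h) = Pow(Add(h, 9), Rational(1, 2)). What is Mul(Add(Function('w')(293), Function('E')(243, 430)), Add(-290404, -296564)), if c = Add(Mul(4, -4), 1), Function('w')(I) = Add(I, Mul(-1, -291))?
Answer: Add(-342789312, Mul(-586968, I, Pow(6, Rational(1, 2)))) ≈ Add(-3.4279e+8, Mul(-1.4378e+6, I))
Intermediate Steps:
Function('w')(I) = Add(291, I) (Function('w')(I) = Add(I, 291) = Add(291, I))
c = -15 (c = Add(-16, 1) = -15)
Function('v')(y, h) = Pow(Add(9, h), Rational(1, 2))
Function('E')(m, u) = Mul(I, Pow(6, Rational(1, 2))) (Function('E')(m, u) = Pow(Add(9, -15), Rational(1, 2)) = Pow(-6, Rational(1, 2)) = Mul(I, Pow(6, Rational(1, 2))))
Mul(Add(Function('w')(293), Function('E')(243, 430)), Add(-290404, -296564)) = Mul(Add(Add(291, 293), Mul(I, Pow(6, Rational(1, 2)))), Add(-290404, -296564)) = Mul(Add(584, Mul(I, Pow(6, Rational(1, 2)))), -586968) = Add(-342789312, Mul(-586968, I, Pow(6, Rational(1, 2))))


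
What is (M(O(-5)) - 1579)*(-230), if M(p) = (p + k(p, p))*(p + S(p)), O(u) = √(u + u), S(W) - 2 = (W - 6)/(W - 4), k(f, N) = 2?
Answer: 230*(1605*√10 + 6278*I)/(√10 + 4*I) ≈ 3.6413e+5 - 3972.3*I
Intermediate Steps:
S(W) = 2 + (-6 + W)/(-4 + W) (S(W) = 2 + (W - 6)/(W - 4) = 2 + (-6 + W)/(-4 + W))
O(u) = √2*√u (O(u) = √(2*u) = √2*√u)
M(p) = (2 + p)*(p + (-14 + 3*p)/(-4 + p)) (M(p) = (p + 2)*(p + (-14 + 3*p)/(-4 + p)) = (2 + p)*(p + (-14 + 3*p)/(-4 + p)))
(M(O(-5)) - 1579)*(-230) = ((-28 + (√2*√(-5))² + (√2*√(-5))³ - 16*√2*√(-5))/(-4 + √2*√(-5)) - 1579)*(-230) = ((-28 + (√2*(I*√5))² + (√2*(I*√5))³ - 16*√2*I*√5)/(-4 + √2*(I*√5)) - 1579)*(-230) = ((-28 + (I*√10)² + (I*√10)³ - 16*I*√10)/(-4 + I*√10) - 1579)*(-230) = ((-28 - 10 - 10*I*√10 - 16*I*√10)/(-4 + I*√10) - 1579)*(-230) = ((-38 - 26*I*√10)/(-4 + I*√10) - 1579)*(-230) = (-1579 + (-38 - 26*I*√10)/(-4 + I*√10))*(-230) = 363170 - 230*(-38 - 26*I*√10)/(-4 + I*√10)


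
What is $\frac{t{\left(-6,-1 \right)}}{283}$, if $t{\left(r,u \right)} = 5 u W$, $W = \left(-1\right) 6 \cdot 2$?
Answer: $\frac{60}{283} \approx 0.21201$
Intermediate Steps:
$W = -12$ ($W = \left(-6\right) 2 = -12$)
$t{\left(r,u \right)} = - 60 u$ ($t{\left(r,u \right)} = 5 u \left(-12\right) = - 60 u$)
$\frac{t{\left(-6,-1 \right)}}{283} = \frac{\left(-60\right) \left(-1\right)}{283} = 60 \cdot \frac{1}{283} = \frac{60}{283}$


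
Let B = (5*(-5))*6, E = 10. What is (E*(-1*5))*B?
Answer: 7500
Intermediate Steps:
B = -150 (B = -25*6 = -150)
(E*(-1*5))*B = (10*(-1*5))*(-150) = (10*(-5))*(-150) = -50*(-150) = 7500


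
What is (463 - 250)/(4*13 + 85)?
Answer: 213/137 ≈ 1.5547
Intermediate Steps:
(463 - 250)/(4*13 + 85) = 213/(52 + 85) = 213/137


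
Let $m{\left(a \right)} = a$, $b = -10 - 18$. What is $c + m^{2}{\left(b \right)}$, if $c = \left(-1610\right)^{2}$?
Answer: $2592884$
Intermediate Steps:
$b = -28$
$c = 2592100$
$c + m^{2}{\left(b \right)} = 2592100 + \left(-28\right)^{2} = 2592100 + 784 = 2592884$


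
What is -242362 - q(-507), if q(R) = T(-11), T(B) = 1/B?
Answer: -2665981/11 ≈ -2.4236e+5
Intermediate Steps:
q(R) = -1/11 (q(R) = 1/(-11) = -1/11)
-242362 - q(-507) = -242362 - 1*(-1/11) = -242362 + 1/11 = -2665981/11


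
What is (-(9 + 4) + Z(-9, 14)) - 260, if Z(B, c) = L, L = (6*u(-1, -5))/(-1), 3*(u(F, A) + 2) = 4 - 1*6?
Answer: -257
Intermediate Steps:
u(F, A) = -8/3 (u(F, A) = -2 + (4 - 1*6)/3 = -2 + (4 - 6)/3 = -2 + (1/3)*(-2) = -2 - 2/3 = -8/3)
L = 16 (L = (6*(-8/3))/(-1) = -16*(-1) = 16)
Z(B, c) = 16
(-(9 + 4) + Z(-9, 14)) - 260 = (-(9 + 4) + 16) - 260 = (-1*13 + 16) - 260 = (-13 + 16) - 260 = 3 - 260 = -257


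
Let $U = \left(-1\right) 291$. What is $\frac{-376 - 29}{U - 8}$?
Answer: $\frac{405}{299} \approx 1.3545$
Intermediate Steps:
$U = -291$
$\frac{-376 - 29}{U - 8} = \frac{-376 - 29}{-291 - 8} = - \frac{405}{-299} = \left(-405\right) \left(- \frac{1}{299}\right) = \frac{405}{299}$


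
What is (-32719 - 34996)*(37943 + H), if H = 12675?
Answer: -3427597870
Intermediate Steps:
(-32719 - 34996)*(37943 + H) = (-32719 - 34996)*(37943 + 12675) = -67715*50618 = -3427597870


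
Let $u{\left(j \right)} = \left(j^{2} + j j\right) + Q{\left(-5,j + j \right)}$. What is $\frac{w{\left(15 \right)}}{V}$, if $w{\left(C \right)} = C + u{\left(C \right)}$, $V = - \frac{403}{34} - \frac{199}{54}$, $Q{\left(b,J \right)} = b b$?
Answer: $- \frac{112455}{3566} \approx -31.535$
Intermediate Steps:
$Q{\left(b,J \right)} = b^{2}$
$u{\left(j \right)} = 25 + 2 j^{2}$ ($u{\left(j \right)} = \left(j^{2} + j j\right) + \left(-5\right)^{2} = \left(j^{2} + j^{2}\right) + 25 = 2 j^{2} + 25 = 25 + 2 j^{2}$)
$V = - \frac{7132}{459}$ ($V = \left(-403\right) \frac{1}{34} - \frac{199}{54} = - \frac{403}{34} - \frac{199}{54} = - \frac{7132}{459} \approx -15.538$)
$w{\left(C \right)} = 25 + C + 2 C^{2}$ ($w{\left(C \right)} = C + \left(25 + 2 C^{2}\right) = 25 + C + 2 C^{2}$)
$\frac{w{\left(15 \right)}}{V} = \frac{25 + 15 + 2 \cdot 15^{2}}{- \frac{7132}{459}} = \left(25 + 15 + 2 \cdot 225\right) \left(- \frac{459}{7132}\right) = \left(25 + 15 + 450\right) \left(- \frac{459}{7132}\right) = 490 \left(- \frac{459}{7132}\right) = - \frac{112455}{3566}$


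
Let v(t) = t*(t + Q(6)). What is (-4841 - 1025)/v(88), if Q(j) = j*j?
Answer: -2933/5456 ≈ -0.53757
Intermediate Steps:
Q(j) = j**2
v(t) = t*(36 + t) (v(t) = t*(t + 6**2) = t*(t + 36) = t*(36 + t))
(-4841 - 1025)/v(88) = (-4841 - 1025)/((88*(36 + 88))) = -5866/(88*124) = -5866/10912 = -5866*1/10912 = -2933/5456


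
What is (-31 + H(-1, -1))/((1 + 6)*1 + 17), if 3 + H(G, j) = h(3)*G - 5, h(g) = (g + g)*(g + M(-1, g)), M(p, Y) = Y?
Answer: -25/8 ≈ -3.1250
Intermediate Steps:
h(g) = 4*g² (h(g) = (g + g)*(g + g) = (2*g)*(2*g) = 4*g²)
H(G, j) = -8 + 36*G (H(G, j) = -3 + ((4*3²)*G - 5) = -3 + ((4*9)*G - 5) = -3 + (36*G - 5) = -3 + (-5 + 36*G) = -8 + 36*G)
(-31 + H(-1, -1))/((1 + 6)*1 + 17) = (-31 + (-8 + 36*(-1)))/((1 + 6)*1 + 17) = (-31 + (-8 - 36))/(7*1 + 17) = (-31 - 44)/(7 + 17) = -75/24 = -75*1/24 = -25/8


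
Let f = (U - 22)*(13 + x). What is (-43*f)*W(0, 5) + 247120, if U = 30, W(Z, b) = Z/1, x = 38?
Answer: 247120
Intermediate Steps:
W(Z, b) = Z (W(Z, b) = Z*1 = Z)
f = 408 (f = (30 - 22)*(13 + 38) = 8*51 = 408)
(-43*f)*W(0, 5) + 247120 = -43*408*0 + 247120 = -17544*0 + 247120 = 0 + 247120 = 247120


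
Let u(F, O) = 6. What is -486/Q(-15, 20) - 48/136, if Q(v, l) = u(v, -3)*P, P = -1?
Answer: 1371/17 ≈ 80.647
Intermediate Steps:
Q(v, l) = -6 (Q(v, l) = 6*(-1) = -6)
-486/Q(-15, 20) - 48/136 = -486/(-6) - 48/136 = -486*(-1/6) - 48*1/136 = 81 - 6/17 = 1371/17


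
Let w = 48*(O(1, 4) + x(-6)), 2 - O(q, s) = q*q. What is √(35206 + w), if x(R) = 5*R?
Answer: √33814 ≈ 183.89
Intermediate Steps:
O(q, s) = 2 - q² (O(q, s) = 2 - q*q = 2 - q²)
w = -1392 (w = 48*((2 - 1*1²) + 5*(-6)) = 48*((2 - 1*1) - 30) = 48*((2 - 1) - 30) = 48*(1 - 30) = 48*(-29) = -1392)
√(35206 + w) = √(35206 - 1392) = √33814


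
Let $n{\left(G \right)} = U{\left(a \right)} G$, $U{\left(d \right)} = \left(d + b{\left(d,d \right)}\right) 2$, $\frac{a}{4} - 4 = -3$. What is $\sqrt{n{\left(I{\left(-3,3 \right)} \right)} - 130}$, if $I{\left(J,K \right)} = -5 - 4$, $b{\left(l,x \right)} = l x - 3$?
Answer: $2 i \sqrt{109} \approx 20.881 i$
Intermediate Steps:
$b{\left(l,x \right)} = -3 + l x$
$I{\left(J,K \right)} = -9$
$a = 4$ ($a = 16 + 4 \left(-3\right) = 16 - 12 = 4$)
$U{\left(d \right)} = -6 + 2 d + 2 d^{2}$ ($U{\left(d \right)} = \left(d + \left(-3 + d d\right)\right) 2 = \left(d + \left(-3 + d^{2}\right)\right) 2 = \left(-3 + d + d^{2}\right) 2 = -6 + 2 d + 2 d^{2}$)
$n{\left(G \right)} = 34 G$ ($n{\left(G \right)} = \left(-6 + 2 \cdot 4 + 2 \cdot 4^{2}\right) G = \left(-6 + 8 + 2 \cdot 16\right) G = \left(-6 + 8 + 32\right) G = 34 G$)
$\sqrt{n{\left(I{\left(-3,3 \right)} \right)} - 130} = \sqrt{34 \left(-9\right) - 130} = \sqrt{-306 - 130} = \sqrt{-436} = 2 i \sqrt{109}$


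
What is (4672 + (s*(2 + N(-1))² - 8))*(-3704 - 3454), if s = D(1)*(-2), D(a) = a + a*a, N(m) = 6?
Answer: -31552464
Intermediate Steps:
D(a) = a + a²
s = -4 (s = (1*(1 + 1))*(-2) = (1*2)*(-2) = 2*(-2) = -4)
(4672 + (s*(2 + N(-1))² - 8))*(-3704 - 3454) = (4672 + (-4*(2 + 6)² - 8))*(-3704 - 3454) = (4672 + (-4*8² - 8))*(-7158) = (4672 + (-4*64 - 8))*(-7158) = (4672 + (-256 - 8))*(-7158) = (4672 - 264)*(-7158) = 4408*(-7158) = -31552464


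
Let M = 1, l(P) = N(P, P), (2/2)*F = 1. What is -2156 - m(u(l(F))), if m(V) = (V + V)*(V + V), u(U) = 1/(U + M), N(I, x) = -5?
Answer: -8625/4 ≈ -2156.3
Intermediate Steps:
F = 1
l(P) = -5
u(U) = 1/(1 + U) (u(U) = 1/(U + 1) = 1/(1 + U))
m(V) = 4*V² (m(V) = (2*V)*(2*V) = 4*V²)
-2156 - m(u(l(F))) = -2156 - 4*(1/(1 - 5))² = -2156 - 4*(1/(-4))² = -2156 - 4*(-¼)² = -2156 - 4/16 = -2156 - 1*¼ = -2156 - ¼ = -8625/4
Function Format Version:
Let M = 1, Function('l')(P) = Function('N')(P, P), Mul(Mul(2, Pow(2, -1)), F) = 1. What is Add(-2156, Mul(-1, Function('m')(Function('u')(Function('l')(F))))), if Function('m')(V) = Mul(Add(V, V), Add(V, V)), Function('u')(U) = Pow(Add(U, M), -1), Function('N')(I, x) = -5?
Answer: Rational(-8625, 4) ≈ -2156.3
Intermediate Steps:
F = 1
Function('l')(P) = -5
Function('u')(U) = Pow(Add(1, U), -1) (Function('u')(U) = Pow(Add(U, 1), -1) = Pow(Add(1, U), -1))
Function('m')(V) = Mul(4, Pow(V, 2)) (Function('m')(V) = Mul(Mul(2, V), Mul(2, V)) = Mul(4, Pow(V, 2)))
Add(-2156, Mul(-1, Function('m')(Function('u')(Function('l')(F))))) = Add(-2156, Mul(-1, Mul(4, Pow(Pow(Add(1, -5), -1), 2)))) = Add(-2156, Mul(-1, Mul(4, Pow(Pow(-4, -1), 2)))) = Add(-2156, Mul(-1, Mul(4, Pow(Rational(-1, 4), 2)))) = Add(-2156, Mul(-1, Mul(4, Rational(1, 16)))) = Add(-2156, Mul(-1, Rational(1, 4))) = Add(-2156, Rational(-1, 4)) = Rational(-8625, 4)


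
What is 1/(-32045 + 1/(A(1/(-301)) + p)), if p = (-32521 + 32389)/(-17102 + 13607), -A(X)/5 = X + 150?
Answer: -262979681/8427184228310 ≈ -3.1206e-5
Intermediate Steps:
A(X) = -750 - 5*X (A(X) = -5*(X + 150) = -5*(150 + X) = -750 - 5*X)
p = 44/1165 (p = -132/(-3495) = -132*(-1/3495) = 44/1165 ≈ 0.037768)
1/(-32045 + 1/(A(1/(-301)) + p)) = 1/(-32045 + 1/((-750 - 5/(-301)) + 44/1165)) = 1/(-32045 + 1/((-750 - 5*(-1/301)) + 44/1165)) = 1/(-32045 + 1/((-750 + 5/301) + 44/1165)) = 1/(-32045 + 1/(-225745/301 + 44/1165)) = 1/(-32045 + 1/(-262979681/350665)) = 1/(-32045 - 350665/262979681) = 1/(-8427184228310/262979681) = -262979681/8427184228310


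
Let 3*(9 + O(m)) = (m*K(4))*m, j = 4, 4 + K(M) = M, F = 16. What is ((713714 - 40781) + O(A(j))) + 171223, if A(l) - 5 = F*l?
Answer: 844147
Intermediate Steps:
K(M) = -4 + M
A(l) = 5 + 16*l
O(m) = -9 (O(m) = -9 + ((m*(-4 + 4))*m)/3 = -9 + ((m*0)*m)/3 = -9 + (0*m)/3 = -9 + (⅓)*0 = -9 + 0 = -9)
((713714 - 40781) + O(A(j))) + 171223 = ((713714 - 40781) - 9) + 171223 = (672933 - 9) + 171223 = 672924 + 171223 = 844147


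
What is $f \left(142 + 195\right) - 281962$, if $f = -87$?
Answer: $-311281$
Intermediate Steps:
$f \left(142 + 195\right) - 281962 = - 87 \left(142 + 195\right) - 281962 = \left(-87\right) 337 - 281962 = -29319 - 281962 = -311281$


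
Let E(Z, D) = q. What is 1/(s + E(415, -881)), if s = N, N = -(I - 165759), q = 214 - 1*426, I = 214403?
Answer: -1/48856 ≈ -2.0468e-5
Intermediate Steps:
q = -212 (q = 214 - 426 = -212)
E(Z, D) = -212
N = -48644 (N = -(214403 - 165759) = -1*48644 = -48644)
s = -48644
1/(s + E(415, -881)) = 1/(-48644 - 212) = 1/(-48856) = -1/48856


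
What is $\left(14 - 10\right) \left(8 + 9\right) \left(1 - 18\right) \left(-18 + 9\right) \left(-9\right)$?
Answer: $-93636$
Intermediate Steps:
$\left(14 - 10\right) \left(8 + 9\right) \left(1 - 18\right) \left(-18 + 9\right) \left(-9\right) = 4 \cdot 17 \left(\left(-17\right) \left(-9\right)\right) \left(-9\right) = 68 \cdot 153 \left(-9\right) = 10404 \left(-9\right) = -93636$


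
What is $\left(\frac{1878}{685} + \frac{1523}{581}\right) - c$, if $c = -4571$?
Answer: $\frac{1821323808}{397985} \approx 4576.4$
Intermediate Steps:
$\left(\frac{1878}{685} + \frac{1523}{581}\right) - c = \left(\frac{1878}{685} + \frac{1523}{581}\right) - -4571 = \left(1878 \cdot \frac{1}{685} + 1523 \cdot \frac{1}{581}\right) + 4571 = \left(\frac{1878}{685} + \frac{1523}{581}\right) + 4571 = \frac{2134373}{397985} + 4571 = \frac{1821323808}{397985}$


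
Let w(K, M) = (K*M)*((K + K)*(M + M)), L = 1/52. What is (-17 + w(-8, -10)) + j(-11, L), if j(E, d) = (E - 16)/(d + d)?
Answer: 24881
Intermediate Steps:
L = 1/52 ≈ 0.019231
j(E, d) = (-16 + E)/(2*d) (j(E, d) = (-16 + E)/((2*d)) = (-16 + E)*(1/(2*d)) = (-16 + E)/(2*d))
w(K, M) = 4*K**2*M**2 (w(K, M) = (K*M)*((2*K)*(2*M)) = (K*M)*(4*K*M) = 4*K**2*M**2)
(-17 + w(-8, -10)) + j(-11, L) = (-17 + 4*(-8)**2*(-10)**2) + (-16 - 11)/(2*(1/52)) = (-17 + 4*64*100) + (1/2)*52*(-27) = (-17 + 25600) - 702 = 25583 - 702 = 24881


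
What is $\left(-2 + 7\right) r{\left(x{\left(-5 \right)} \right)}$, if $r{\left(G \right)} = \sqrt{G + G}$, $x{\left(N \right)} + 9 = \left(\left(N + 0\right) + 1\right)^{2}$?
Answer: $5 \sqrt{14} \approx 18.708$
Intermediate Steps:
$x{\left(N \right)} = -9 + \left(1 + N\right)^{2}$ ($x{\left(N \right)} = -9 + \left(\left(N + 0\right) + 1\right)^{2} = -9 + \left(N + 1\right)^{2} = -9 + \left(1 + N\right)^{2}$)
$r{\left(G \right)} = \sqrt{2} \sqrt{G}$ ($r{\left(G \right)} = \sqrt{2 G} = \sqrt{2} \sqrt{G}$)
$\left(-2 + 7\right) r{\left(x{\left(-5 \right)} \right)} = \left(-2 + 7\right) \sqrt{2} \sqrt{-9 + \left(1 - 5\right)^{2}} = 5 \sqrt{2} \sqrt{-9 + \left(-4\right)^{2}} = 5 \sqrt{2} \sqrt{-9 + 16} = 5 \sqrt{2} \sqrt{7} = 5 \sqrt{14}$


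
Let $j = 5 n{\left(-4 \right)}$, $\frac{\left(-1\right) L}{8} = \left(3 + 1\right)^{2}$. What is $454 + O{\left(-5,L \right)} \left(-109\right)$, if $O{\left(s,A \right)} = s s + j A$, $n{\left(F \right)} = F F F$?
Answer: $-4466911$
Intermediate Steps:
$n{\left(F \right)} = F^{3}$ ($n{\left(F \right)} = F^{2} F = F^{3}$)
$L = -128$ ($L = - 8 \left(3 + 1\right)^{2} = - 8 \cdot 4^{2} = \left(-8\right) 16 = -128$)
$j = -320$ ($j = 5 \left(-4\right)^{3} = 5 \left(-64\right) = -320$)
$O{\left(s,A \right)} = s^{2} - 320 A$ ($O{\left(s,A \right)} = s s - 320 A = s^{2} - 320 A$)
$454 + O{\left(-5,L \right)} \left(-109\right) = 454 + \left(\left(-5\right)^{2} - -40960\right) \left(-109\right) = 454 + \left(25 + 40960\right) \left(-109\right) = 454 + 40985 \left(-109\right) = 454 - 4467365 = -4466911$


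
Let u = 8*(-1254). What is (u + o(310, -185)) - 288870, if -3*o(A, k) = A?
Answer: -897016/3 ≈ -2.9901e+5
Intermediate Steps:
o(A, k) = -A/3
u = -10032
(u + o(310, -185)) - 288870 = (-10032 - ⅓*310) - 288870 = (-10032 - 310/3) - 288870 = -30406/3 - 288870 = -897016/3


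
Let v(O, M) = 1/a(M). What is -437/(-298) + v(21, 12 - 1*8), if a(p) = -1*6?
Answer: 581/447 ≈ 1.2998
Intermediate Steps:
a(p) = -6
v(O, M) = -⅙ (v(O, M) = 1/(-6) = -⅙)
-437/(-298) + v(21, 12 - 1*8) = -437/(-298) - ⅙ = -437*(-1/298) - ⅙ = 437/298 - ⅙ = 581/447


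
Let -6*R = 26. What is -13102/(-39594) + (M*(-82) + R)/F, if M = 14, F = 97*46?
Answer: 2139273/29444738 ≈ 0.072654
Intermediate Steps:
R = -13/3 (R = -1/6*26 = -13/3 ≈ -4.3333)
F = 4462
-13102/(-39594) + (M*(-82) + R)/F = -13102/(-39594) + (14*(-82) - 13/3)/4462 = -13102*(-1/39594) + (-1148 - 13/3)*(1/4462) = 6551/19797 - 3457/3*1/4462 = 6551/19797 - 3457/13386 = 2139273/29444738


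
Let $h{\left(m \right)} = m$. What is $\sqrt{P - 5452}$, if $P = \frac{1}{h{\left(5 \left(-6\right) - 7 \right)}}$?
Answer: $\frac{5 i \sqrt{298553}}{37} \approx 73.838 i$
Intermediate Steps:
$P = - \frac{1}{37}$ ($P = \frac{1}{5 \left(-6\right) - 7} = \frac{1}{-30 - 7} = \frac{1}{-37} = - \frac{1}{37} \approx -0.027027$)
$\sqrt{P - 5452} = \sqrt{- \frac{1}{37} - 5452} = \sqrt{- \frac{201725}{37}} = \frac{5 i \sqrt{298553}}{37}$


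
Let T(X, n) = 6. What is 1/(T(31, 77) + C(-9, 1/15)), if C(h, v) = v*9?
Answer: 5/33 ≈ 0.15152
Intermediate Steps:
C(h, v) = 9*v
1/(T(31, 77) + C(-9, 1/15)) = 1/(6 + 9*(1/15)) = 1/(6 + 3/5) = 1/(33/5) = 5/33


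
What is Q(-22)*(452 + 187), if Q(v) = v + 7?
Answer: -9585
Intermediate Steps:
Q(v) = 7 + v
Q(-22)*(452 + 187) = (7 - 22)*(452 + 187) = -15*639 = -9585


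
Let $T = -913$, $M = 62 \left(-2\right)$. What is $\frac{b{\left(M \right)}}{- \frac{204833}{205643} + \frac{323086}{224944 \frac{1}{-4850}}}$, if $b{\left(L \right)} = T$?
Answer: $\frac{10558424789924}{80570472824913} \approx 0.13105$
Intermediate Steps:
$M = -124$
$b{\left(L \right)} = -913$
$\frac{b{\left(M \right)}}{- \frac{204833}{205643} + \frac{323086}{224944 \frac{1}{-4850}}} = - \frac{913}{- \frac{204833}{205643} + \frac{323086}{224944 \frac{1}{-4850}}} = - \frac{913}{\left(-204833\right) \frac{1}{205643} + \frac{323086}{224944 \left(- \frac{1}{4850}\right)}} = - \frac{913}{- \frac{204833}{205643} + \frac{323086}{- \frac{112472}{2425}}} = - \frac{913}{- \frac{204833}{205643} + 323086 \left(- \frac{2425}{112472}\right)} = - \frac{913}{- \frac{204833}{205643} - \frac{391741775}{56236}} = - \frac{913}{- \frac{80570472824913}{11564539748}} = \left(-913\right) \left(- \frac{11564539748}{80570472824913}\right) = \frac{10558424789924}{80570472824913}$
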